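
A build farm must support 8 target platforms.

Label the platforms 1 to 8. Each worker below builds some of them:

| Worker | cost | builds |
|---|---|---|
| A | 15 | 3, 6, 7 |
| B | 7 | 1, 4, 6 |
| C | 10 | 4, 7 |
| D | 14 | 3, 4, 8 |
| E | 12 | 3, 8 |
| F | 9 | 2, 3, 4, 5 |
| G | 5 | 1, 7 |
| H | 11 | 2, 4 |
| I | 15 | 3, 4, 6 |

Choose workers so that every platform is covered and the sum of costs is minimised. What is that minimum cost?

33

B, E, F, G together cover every platform (B ∪ E ∪ F ∪ G = {1, 2, 3, 4, 5, 6, 7, 8}); total cost 7 + 12 + 9 + 5 = 33.
No covering selection has total cost below 33.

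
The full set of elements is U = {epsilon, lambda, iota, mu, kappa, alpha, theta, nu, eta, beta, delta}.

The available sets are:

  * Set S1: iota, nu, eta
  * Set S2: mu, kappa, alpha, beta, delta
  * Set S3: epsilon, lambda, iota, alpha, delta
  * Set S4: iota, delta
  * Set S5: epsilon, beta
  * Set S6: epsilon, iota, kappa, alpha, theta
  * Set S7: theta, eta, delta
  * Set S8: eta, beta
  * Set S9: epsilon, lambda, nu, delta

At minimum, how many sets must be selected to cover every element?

S2, S6, S7, and S9 cover everything between them: the union {epsilon, lambda, iota, mu, kappa, alpha, theta, nu, eta, beta, delta} is all of U.
No 3 of the 9 sets cover everything (all 84 combinations miss at least one element), so 4 is optimal.

4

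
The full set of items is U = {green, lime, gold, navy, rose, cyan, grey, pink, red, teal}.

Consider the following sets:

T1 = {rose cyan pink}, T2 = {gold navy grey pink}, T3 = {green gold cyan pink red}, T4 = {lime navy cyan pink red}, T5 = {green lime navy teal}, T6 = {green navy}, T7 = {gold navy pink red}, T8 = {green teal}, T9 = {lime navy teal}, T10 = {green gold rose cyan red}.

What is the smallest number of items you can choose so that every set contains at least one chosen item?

3

Take H = {green, lime, pink}. Each listed set contains at least one of these, so H is a hitting set of size 3.
No choice of 2 items meets every set, so 3 is the minimum.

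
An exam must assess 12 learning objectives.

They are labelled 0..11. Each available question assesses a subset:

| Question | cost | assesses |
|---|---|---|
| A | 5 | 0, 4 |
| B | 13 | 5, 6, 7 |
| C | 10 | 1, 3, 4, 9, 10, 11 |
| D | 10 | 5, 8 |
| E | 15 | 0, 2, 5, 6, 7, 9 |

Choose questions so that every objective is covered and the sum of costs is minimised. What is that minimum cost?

C, D, E together cover every objective (C ∪ D ∪ E = {0, 1, 2, 3, 4, 5, 6, 7, 8, 9, 10, 11}); total cost 10 + 10 + 15 = 35.
No covering selection has total cost below 35.

35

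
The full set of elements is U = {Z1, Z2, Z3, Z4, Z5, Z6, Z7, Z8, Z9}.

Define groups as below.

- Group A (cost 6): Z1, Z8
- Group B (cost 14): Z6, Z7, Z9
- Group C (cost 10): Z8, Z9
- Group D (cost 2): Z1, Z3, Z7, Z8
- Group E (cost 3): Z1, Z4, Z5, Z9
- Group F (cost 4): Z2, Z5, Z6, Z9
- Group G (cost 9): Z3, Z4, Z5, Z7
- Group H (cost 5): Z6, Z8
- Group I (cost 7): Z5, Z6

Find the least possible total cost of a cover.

D, E, F together cover every element (D ∪ E ∪ F = {Z1, Z2, Z3, Z4, Z5, Z6, Z7, Z8, Z9}); total cost 2 + 3 + 4 = 9.
No covering selection has total cost below 9.

9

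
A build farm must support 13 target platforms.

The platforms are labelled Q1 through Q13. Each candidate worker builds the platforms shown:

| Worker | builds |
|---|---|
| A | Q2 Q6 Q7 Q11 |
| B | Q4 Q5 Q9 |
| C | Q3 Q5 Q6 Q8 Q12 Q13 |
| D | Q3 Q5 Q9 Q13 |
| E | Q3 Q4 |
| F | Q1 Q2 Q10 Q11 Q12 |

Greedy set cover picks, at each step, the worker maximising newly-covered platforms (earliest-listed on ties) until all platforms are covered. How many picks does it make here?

Greedy: pick C (covers 6 new) → pick F (covers 4 new) → pick B (covers 2 new) → pick A (covers 1 new). Total picks: 4.

4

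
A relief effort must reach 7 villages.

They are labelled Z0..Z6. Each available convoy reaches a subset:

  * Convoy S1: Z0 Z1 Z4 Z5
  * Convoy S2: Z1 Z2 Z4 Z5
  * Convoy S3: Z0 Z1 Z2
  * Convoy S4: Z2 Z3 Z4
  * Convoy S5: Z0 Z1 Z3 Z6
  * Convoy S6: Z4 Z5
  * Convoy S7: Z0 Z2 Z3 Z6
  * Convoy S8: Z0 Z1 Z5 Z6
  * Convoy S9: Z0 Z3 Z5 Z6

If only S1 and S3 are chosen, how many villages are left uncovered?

Union of S1, S3 = {Z0, Z1, Z2, Z4, Z5}.
Not covered: Z3, Z6 — 2 villages.

2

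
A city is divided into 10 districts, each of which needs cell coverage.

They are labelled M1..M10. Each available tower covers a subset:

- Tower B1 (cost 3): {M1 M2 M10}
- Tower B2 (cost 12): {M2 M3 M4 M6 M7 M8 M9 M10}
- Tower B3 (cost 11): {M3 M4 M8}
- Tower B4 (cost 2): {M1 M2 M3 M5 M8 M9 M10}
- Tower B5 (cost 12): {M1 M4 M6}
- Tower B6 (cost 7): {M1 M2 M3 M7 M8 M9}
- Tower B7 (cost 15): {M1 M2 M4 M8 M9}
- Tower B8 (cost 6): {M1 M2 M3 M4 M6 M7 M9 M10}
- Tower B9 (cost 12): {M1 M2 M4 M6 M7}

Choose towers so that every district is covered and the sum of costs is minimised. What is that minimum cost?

8

B4, B8 together cover every district (B4 ∪ B8 = {M1, M2, M3, M4, M5, M6, M7, M8, M9, M10}); total cost 2 + 6 = 8.
No covering selection has total cost below 8.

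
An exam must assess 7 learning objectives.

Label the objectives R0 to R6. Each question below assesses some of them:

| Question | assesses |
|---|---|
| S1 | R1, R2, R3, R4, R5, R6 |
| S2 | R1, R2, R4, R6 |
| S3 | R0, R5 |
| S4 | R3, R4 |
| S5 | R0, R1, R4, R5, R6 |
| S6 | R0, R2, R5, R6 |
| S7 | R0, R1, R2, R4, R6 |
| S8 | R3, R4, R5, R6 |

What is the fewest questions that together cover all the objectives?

2

Take {S1, S3}. Their union is {R0, R1, R2, R3, R4, R5, R6}, which is all 7 objectives.
No single question has all 7 objectives (the largest, S1, has 6), so 2 is optimal.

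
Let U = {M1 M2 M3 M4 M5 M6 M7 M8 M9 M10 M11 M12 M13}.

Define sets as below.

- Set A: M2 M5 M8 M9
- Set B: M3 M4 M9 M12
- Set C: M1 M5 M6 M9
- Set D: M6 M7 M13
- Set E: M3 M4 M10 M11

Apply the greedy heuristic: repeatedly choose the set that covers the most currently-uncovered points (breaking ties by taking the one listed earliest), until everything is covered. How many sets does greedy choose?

Greedy: pick A (covers 4 new) → pick E (covers 4 new) → pick D (covers 3 new) → pick B (covers 1 new) → pick C (covers 1 new). Total picks: 5.

5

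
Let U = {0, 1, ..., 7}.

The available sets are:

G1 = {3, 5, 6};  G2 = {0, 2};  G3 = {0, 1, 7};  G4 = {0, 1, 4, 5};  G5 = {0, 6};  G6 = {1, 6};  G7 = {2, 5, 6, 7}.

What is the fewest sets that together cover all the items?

G1, G4, and G7 cover everything between them: the union {0, 1, 2, 3, 4, 5, 6, 7} is all of U.
Only G1 contains 3, so G1 is forced; the remaining 5 items need at least 2 more sets (each remaining set adds at most 3) — so at least 3 sets are needed, and 3 is optimal.

3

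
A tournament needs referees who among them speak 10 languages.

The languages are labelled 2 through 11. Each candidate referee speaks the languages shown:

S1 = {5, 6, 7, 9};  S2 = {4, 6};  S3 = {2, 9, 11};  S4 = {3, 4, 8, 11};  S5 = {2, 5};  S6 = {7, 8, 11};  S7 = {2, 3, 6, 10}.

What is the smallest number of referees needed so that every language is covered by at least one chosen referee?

3

S1 and S4 and S7 together: S1 ∪ S4 ∪ S7 = {2, 3, 4, 5, 6, 7, 8, 9, 10, 11} — every language is covered.
Each referee has at most 4 languages, and 2·4 = 8 < 10 — so at least 3 referees are needed, and 3 is optimal.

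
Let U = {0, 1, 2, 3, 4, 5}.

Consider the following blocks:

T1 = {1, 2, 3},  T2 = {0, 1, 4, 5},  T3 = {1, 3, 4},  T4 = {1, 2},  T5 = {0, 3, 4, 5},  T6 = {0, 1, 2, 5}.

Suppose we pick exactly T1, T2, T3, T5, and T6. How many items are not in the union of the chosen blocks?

Union of T1, T2, T3, T5, T6 = {0, 1, 2, 3, 4, 5} — that's every item, so 0 are uncovered.

0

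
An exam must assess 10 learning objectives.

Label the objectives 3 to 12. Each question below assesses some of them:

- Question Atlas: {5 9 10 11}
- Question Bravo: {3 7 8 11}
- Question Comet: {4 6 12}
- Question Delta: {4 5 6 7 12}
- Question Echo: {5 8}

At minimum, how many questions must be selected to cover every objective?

3

Take {Atlas, Bravo, Delta}. Their union is {3, 4, 5, 6, 7, 8, 9, 10, 11, 12}, which is all 10 objectives.
Only Bravo contains 3, so Bravo is forced; the remaining 6 objectives need at least 2 more questions (each remaining question adds at most 4) — so at least 3 questions are needed, and 3 is optimal.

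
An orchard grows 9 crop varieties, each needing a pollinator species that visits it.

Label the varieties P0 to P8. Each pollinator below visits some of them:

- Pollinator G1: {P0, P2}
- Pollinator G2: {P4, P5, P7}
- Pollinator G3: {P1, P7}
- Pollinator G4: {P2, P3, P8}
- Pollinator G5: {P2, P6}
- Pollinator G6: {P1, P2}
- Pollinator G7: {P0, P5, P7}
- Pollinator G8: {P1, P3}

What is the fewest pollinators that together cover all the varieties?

G2 and G4 and G5 and G7 and G8 together: G2 ∪ G4 ∪ G5 ∪ G7 ∪ G8 = {P0, P1, P2, P3, P4, P5, P6, P7, P8} — every variety is covered.
No 4 of the 8 pollinators cover everything (all 70 combinations miss at least one variety), so 5 is optimal.

5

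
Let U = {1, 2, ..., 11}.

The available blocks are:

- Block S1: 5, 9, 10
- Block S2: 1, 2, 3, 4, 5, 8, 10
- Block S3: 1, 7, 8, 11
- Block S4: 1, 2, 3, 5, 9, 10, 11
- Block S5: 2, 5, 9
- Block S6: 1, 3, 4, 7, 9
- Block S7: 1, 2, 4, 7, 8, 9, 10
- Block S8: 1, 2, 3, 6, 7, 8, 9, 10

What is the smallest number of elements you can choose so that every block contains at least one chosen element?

The 2 elements {8, 9} hit every block.
The blocks S1, S3 are pairwise disjoint, so any hitting set needs a separate element for each — at least 2. Hence 2 is optimal.

2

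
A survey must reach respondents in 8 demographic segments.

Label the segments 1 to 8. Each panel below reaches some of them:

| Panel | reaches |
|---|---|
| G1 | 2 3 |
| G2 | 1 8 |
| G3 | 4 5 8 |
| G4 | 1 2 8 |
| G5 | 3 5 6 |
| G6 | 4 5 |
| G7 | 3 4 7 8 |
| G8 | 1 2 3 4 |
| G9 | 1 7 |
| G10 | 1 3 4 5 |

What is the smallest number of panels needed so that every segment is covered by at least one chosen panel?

3

G4 and G5 and G7 together: G4 ∪ G5 ∪ G7 = {1, 2, 3, 4, 5, 6, 7, 8} — every segment is covered.
Only G5 contains 6, so G5 is forced; the remaining 5 segments need at least 2 more panels (each remaining panel adds at most 3) — so at least 3 panels are needed, and 3 is optimal.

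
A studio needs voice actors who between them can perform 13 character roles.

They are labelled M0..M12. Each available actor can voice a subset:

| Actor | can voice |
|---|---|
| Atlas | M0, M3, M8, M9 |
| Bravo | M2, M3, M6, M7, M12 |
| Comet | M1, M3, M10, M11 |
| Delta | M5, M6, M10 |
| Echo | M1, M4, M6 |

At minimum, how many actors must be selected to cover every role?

5

Atlas and Bravo and Comet and Delta and Echo together: Atlas ∪ Bravo ∪ Comet ∪ Delta ∪ Echo = {M0, M1, M2, M3, M4, M5, M6, M7, M8, M9, M10, M11, M12} — every role is covered.
No 4 of the 5 actors cover everything (all 5 combinations miss at least one role), so 5 is optimal.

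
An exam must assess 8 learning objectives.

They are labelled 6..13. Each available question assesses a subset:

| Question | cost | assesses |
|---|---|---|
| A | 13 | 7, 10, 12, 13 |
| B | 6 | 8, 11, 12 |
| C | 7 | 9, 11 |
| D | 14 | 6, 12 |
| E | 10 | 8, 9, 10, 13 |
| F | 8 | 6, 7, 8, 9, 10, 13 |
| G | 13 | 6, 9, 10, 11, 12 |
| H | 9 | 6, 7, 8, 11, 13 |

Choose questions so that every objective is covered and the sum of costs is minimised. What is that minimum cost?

B, F together cover every objective (B ∪ F = {6, 7, 8, 9, 10, 11, 12, 13}); total cost 6 + 8 = 14.
No covering selection has total cost below 14.

14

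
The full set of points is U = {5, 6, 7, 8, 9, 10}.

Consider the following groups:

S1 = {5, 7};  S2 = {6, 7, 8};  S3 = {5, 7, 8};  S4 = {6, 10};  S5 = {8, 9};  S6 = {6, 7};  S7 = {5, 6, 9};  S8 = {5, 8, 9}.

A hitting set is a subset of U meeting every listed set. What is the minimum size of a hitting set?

H = {5, 6, 9} meets every group (each contains at least one member of H), and |H| = 3.
The groups S1, S4, S5 are pairwise disjoint, so any hitting set needs a separate point for each — at least 3. Hence 3 is optimal.

3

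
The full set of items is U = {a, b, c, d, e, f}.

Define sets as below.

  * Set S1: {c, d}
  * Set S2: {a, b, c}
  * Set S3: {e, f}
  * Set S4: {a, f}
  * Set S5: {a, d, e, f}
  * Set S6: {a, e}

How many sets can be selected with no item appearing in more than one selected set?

S1, S3 are pairwise disjoint (S1={c,d}; S3={e,f}).
Every remaining set overlaps one of these, and no 3 of the listed sets are pairwise disjoint, so 2 is the maximum.

2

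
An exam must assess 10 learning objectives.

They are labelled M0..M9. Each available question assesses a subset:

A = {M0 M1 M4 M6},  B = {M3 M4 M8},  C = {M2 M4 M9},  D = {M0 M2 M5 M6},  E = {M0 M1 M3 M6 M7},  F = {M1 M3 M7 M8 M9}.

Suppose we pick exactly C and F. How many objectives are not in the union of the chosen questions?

3

Union of C, F = {M1, M2, M3, M4, M7, M8, M9}.
Not covered: M0, M5, M6 — 3 objectives.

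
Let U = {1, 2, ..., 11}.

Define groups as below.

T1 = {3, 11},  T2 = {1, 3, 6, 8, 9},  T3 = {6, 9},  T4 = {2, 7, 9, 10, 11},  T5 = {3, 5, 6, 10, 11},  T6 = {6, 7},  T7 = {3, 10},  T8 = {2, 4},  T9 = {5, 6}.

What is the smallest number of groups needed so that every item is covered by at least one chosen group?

T2, T4, T8, and T9 cover everything between them: the union {1, 2, 3, 4, 5, 6, 7, 8, 9, 10, 11} is all of U.
No 3 of the 9 groups cover everything (all 84 combinations miss at least one item), so 4 is optimal.

4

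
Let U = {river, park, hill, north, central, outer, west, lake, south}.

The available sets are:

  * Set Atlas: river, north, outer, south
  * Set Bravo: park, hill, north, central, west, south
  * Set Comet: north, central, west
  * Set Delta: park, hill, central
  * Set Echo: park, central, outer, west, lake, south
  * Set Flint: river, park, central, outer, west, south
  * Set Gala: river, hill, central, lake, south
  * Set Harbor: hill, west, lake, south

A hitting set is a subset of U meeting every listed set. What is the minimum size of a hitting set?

2

Take H = {central, south}. Each listed set contains at least one of these, so H is a hitting set of size 2.
The sets Atlas, Delta are pairwise disjoint, so any hitting set needs a separate element for each — at least 2. Hence 2 is optimal.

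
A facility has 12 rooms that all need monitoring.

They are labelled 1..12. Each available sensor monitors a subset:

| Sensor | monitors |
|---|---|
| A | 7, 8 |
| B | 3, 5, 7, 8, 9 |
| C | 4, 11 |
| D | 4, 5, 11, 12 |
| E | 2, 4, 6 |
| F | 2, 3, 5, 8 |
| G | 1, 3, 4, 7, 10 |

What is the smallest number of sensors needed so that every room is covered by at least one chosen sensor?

4

Take {B, D, E, G}. Their union is {1, 2, 3, 4, 5, 6, 7, 8, 9, 10, 11, 12}, which is all 12 rooms.
Only G contains 1, so G is forced; the remaining 7 rooms need at least 3 more sensors (each remaining sensor adds at most 3) — so at least 4 sensors are needed, and 4 is optimal.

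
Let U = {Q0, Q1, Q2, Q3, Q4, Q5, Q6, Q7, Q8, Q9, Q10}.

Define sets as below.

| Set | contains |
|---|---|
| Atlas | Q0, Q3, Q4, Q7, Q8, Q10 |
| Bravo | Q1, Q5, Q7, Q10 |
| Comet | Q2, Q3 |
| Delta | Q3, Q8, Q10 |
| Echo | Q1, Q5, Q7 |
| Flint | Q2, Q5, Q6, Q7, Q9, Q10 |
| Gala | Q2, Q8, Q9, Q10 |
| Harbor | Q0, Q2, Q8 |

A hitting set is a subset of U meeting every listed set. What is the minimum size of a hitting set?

3

H = {Q2, Q5, Q8} meets every set (each contains at least one member of H), and |H| = 3.
No choice of 2 items meets every set, so 3 is the minimum.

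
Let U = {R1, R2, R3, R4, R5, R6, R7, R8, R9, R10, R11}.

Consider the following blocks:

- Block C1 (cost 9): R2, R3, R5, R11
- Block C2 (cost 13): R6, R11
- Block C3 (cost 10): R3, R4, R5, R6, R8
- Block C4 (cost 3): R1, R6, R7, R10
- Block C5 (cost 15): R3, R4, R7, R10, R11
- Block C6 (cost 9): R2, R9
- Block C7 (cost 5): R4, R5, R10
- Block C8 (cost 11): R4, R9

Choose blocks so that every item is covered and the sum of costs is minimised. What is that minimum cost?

31

C1, C3, C4, C6 together cover every item (C1 ∪ C3 ∪ C4 ∪ C6 = {R1, R2, R3, R4, R5, R6, R7, R8, R9, R10, R11}); total cost 9 + 10 + 3 + 9 = 31.
No covering selection has total cost below 31.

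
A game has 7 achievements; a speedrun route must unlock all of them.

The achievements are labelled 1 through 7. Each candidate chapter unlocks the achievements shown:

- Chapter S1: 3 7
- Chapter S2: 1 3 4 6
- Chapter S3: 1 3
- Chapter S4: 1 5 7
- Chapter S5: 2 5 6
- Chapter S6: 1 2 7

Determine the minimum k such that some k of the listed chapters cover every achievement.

3

Take {S2, S5, S6}. Their union is {1, 2, 3, 4, 5, 6, 7}, which is all 7 achievements.
Only S2 contains 4, so S2 is forced; the remaining 3 achievements need at least 2 more chapters (each remaining chapter adds at most 2) — so at least 3 chapters are needed, and 3 is optimal.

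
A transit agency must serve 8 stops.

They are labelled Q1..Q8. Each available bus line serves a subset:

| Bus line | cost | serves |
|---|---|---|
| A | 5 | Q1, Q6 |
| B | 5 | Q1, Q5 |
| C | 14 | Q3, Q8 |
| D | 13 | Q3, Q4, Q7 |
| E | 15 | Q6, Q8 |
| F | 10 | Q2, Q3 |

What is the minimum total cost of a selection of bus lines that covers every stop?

B, D, E, F together cover every stop (B ∪ D ∪ E ∪ F = {Q1, Q2, Q3, Q4, Q5, Q6, Q7, Q8}); total cost 5 + 13 + 15 + 10 = 43.
The greedy pick A, D, B, F, C costs 47; no covering selection beats 43.

43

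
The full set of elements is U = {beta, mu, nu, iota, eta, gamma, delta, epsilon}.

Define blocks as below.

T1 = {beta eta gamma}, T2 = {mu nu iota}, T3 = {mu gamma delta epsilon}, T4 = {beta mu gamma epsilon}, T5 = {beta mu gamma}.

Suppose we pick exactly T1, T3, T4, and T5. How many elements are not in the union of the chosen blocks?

2

Union of T1, T3, T4, T5 = {beta, mu, eta, gamma, delta, epsilon}.
Not covered: nu, iota — 2 elements.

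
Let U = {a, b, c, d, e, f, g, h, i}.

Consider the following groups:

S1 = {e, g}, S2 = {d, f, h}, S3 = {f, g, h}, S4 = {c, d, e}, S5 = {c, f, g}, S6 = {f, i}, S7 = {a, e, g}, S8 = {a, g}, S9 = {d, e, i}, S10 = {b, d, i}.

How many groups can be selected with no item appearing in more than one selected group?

S4, S6, S8 are pairwise disjoint (S4={c,d,e}; S6={f,i}; S8={a,g}).
Every remaining group overlaps one of these, and no 4 of the listed groups are pairwise disjoint, so 3 is the maximum.

3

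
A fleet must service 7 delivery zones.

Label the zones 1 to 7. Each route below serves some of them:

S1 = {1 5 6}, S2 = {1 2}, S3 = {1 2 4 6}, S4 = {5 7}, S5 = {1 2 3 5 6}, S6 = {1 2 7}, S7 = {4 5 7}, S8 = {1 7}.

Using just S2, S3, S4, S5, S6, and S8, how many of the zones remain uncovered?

Union of S2, S3, S4, S5, S6, S8 = {1, 2, 3, 4, 5, 6, 7} — that's every zone, so 0 are uncovered.

0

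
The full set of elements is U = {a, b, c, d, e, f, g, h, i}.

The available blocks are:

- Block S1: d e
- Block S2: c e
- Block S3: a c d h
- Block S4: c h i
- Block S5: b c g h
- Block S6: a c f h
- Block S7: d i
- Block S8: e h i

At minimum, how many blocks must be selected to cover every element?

4

S2, S5, S6, and S7 cover everything between them: the union {a, b, c, d, e, f, g, h, i} is all of U.
Only S5 contains b, so S5 is forced; the remaining 5 elements need at least 3 more blocks (each remaining block adds at most 2) — so at least 4 blocks are needed, and 4 is optimal.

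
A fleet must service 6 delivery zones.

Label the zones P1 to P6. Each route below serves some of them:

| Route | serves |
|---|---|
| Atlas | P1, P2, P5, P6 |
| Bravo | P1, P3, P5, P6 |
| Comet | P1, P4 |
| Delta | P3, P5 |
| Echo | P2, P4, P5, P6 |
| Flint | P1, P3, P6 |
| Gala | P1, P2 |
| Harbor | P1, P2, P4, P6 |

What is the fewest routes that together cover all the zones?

Bravo and Harbor together: Bravo ∪ Harbor = {P1, P2, P3, P4, P5, P6} — every zone is covered.
No single route has all 6 zones (the largest, Atlas, has 4), so 2 is optimal.

2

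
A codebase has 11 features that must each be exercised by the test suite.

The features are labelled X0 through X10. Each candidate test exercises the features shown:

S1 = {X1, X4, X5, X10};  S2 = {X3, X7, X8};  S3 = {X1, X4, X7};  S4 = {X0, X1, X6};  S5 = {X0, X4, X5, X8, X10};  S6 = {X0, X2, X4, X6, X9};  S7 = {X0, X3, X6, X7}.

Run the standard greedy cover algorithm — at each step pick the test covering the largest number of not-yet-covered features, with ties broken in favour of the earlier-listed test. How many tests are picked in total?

4

Greedy: pick S5 (covers 5 new) → pick S6 (covers 3 new) → pick S2 (covers 2 new) → pick S1 (covers 1 new). Total picks: 4.
(The true minimum cover uses only 3 tests, so greedy is not optimal here.)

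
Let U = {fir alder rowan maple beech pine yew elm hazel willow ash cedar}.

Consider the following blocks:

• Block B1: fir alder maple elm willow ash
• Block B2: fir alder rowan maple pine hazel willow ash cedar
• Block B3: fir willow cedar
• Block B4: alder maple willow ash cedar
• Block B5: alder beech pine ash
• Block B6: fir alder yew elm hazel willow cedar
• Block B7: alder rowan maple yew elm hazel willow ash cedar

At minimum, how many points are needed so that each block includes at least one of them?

Take H = {alder, cedar}. Each listed block contains at least one of these, so H is a hitting set of size 2.
The blocks B3, B5 are pairwise disjoint, so any hitting set needs a separate point for each — at least 2. Hence 2 is optimal.

2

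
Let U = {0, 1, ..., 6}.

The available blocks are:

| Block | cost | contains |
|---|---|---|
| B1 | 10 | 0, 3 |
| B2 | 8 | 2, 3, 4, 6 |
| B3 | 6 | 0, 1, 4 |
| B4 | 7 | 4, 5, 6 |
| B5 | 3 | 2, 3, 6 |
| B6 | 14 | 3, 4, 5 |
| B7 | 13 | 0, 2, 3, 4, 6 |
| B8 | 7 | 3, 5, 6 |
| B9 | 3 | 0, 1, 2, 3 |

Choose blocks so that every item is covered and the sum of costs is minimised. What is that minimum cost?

10

B4, B9 together cover every item (B4 ∪ B9 = {0, 1, 2, 3, 4, 5, 6}); total cost 7 + 3 = 10.
No covering selection has total cost below 10.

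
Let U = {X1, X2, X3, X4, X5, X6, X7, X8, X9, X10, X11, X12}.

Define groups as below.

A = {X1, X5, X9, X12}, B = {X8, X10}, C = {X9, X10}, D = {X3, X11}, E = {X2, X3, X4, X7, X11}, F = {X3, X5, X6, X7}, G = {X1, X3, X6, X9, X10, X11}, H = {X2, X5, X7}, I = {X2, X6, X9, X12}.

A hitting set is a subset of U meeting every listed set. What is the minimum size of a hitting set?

Take T = {X7, X8, X9, X11}. Each listed group contains at least one of these, so T is a hitting set of size 4.
No choice of 3 items meets every group, so 4 is the minimum.

4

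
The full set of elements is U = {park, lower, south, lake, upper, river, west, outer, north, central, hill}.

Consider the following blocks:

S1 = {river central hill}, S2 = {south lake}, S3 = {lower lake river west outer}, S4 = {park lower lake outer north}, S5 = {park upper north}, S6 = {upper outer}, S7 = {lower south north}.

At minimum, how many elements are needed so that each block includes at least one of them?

H = {lake, outer, north, central} meets every block (each contains at least one member of H), and |H| = 4.
No choice of 3 elements meets every block, so 4 is the minimum.

4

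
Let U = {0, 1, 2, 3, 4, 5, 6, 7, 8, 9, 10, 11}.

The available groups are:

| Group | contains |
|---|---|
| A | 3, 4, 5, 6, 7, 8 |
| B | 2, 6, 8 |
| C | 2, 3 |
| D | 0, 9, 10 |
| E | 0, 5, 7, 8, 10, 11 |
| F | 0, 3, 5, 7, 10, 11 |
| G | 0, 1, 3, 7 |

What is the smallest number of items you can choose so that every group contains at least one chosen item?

3

The 3 items {2, 7, 10} hit every group.
No choice of 2 items meets every group, so 3 is the minimum.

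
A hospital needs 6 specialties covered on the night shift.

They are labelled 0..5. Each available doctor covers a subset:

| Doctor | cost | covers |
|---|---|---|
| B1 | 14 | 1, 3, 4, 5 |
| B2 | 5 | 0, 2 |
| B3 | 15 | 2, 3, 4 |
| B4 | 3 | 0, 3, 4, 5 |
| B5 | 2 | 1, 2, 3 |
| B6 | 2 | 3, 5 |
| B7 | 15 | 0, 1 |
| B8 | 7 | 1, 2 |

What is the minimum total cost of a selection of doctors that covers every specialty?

B4, B5 together cover every specialty (B4 ∪ B5 = {0, 1, 2, 3, 4, 5}); total cost 3 + 2 = 5.
No covering selection has total cost below 5.

5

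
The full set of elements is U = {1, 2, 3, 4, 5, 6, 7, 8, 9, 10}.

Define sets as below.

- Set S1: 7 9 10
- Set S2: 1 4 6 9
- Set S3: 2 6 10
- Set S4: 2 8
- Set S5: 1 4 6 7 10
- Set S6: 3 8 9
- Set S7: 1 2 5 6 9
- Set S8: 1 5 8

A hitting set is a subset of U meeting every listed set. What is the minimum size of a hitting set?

H = {1, 8, 10} meets every set (each contains at least one member of H), and |H| = 3.
No choice of 2 elements meets every set, so 3 is the minimum.

3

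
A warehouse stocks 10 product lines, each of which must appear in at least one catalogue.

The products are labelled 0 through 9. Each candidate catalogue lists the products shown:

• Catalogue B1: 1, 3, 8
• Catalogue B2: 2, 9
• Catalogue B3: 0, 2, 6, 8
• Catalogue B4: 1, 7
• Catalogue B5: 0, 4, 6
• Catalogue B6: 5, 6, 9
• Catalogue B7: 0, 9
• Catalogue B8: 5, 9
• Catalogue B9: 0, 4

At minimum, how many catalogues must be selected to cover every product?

Take {B1, B2, B4, B5, B8}. Their union is {0, 1, 2, 3, 4, 5, 6, 7, 8, 9}, which is all 10 products.
No 4 of the 9 catalogues cover everything (all 126 combinations miss at least one product), so 5 is optimal.

5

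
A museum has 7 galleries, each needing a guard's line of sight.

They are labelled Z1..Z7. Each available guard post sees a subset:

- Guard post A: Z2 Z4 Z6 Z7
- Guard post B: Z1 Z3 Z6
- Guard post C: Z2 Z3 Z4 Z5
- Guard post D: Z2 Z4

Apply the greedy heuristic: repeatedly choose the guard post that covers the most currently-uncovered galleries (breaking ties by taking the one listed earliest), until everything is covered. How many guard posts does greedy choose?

3

Greedy: pick A (covers 4 new) → pick B (covers 2 new) → pick C (covers 1 new). Total picks: 3.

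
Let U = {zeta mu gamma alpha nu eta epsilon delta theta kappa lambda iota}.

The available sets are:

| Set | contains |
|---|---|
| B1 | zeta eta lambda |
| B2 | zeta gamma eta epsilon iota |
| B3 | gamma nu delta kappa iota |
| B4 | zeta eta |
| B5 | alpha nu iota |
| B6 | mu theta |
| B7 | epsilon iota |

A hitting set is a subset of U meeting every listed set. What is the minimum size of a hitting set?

The 3 items {mu, eta, iota} hit every set.
The sets B1, B6, B7 are pairwise disjoint, so any hitting set needs a separate item for each — at least 3. Hence 3 is optimal.

3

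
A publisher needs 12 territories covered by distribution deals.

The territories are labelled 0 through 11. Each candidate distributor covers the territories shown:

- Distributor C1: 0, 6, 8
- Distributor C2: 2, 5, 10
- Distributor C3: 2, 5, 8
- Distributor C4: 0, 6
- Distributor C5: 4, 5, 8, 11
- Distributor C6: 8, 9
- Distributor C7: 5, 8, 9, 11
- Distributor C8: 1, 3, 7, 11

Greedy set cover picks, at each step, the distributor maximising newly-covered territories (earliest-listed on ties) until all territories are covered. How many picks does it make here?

5

Greedy: pick C5 (covers 4 new) → pick C8 (covers 3 new) → pick C1 (covers 2 new) → pick C2 (covers 2 new) → pick C6 (covers 1 new). Total picks: 5.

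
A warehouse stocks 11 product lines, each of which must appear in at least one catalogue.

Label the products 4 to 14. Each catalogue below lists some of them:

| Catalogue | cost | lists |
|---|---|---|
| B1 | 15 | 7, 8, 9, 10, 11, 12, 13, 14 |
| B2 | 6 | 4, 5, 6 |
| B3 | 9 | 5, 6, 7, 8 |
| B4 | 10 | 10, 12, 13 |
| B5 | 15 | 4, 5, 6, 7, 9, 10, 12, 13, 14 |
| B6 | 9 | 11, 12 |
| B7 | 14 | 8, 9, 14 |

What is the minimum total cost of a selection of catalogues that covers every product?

21

B1, B2 together cover every product (B1 ∪ B2 = {4, 5, 6, 7, 8, 9, 10, 11, 12, 13, 14}); total cost 15 + 6 = 21.
The greedy pick B5, B1 costs 30; no covering selection beats 21.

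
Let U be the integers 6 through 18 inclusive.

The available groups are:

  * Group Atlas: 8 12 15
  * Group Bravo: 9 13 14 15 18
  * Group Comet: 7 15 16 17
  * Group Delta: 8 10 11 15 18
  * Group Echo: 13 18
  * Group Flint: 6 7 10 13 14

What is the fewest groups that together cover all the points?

5

Atlas and Bravo and Comet and Delta and Flint together: Atlas ∪ Bravo ∪ Comet ∪ Delta ∪ Flint = {6, 7, 8, 9, 10, 11, 12, 13, 14, 15, 16, 17, 18} — every point is covered.
No 4 of the 6 groups cover everything (all 15 combinations miss at least one point), so 5 is optimal.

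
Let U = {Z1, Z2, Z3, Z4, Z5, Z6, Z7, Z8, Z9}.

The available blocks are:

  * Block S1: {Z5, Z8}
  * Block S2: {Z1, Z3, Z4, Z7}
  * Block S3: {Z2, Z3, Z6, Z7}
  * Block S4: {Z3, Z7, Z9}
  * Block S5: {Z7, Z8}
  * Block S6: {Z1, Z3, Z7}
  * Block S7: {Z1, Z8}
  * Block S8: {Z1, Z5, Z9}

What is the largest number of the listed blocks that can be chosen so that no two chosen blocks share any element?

2

S1, S2 are pairwise disjoint (S1={Z5,Z8}; S2={Z1,Z3,Z4,Z7}).
Every remaining block overlaps one of these, and no 3 of the listed blocks are pairwise disjoint, so 2 is the maximum.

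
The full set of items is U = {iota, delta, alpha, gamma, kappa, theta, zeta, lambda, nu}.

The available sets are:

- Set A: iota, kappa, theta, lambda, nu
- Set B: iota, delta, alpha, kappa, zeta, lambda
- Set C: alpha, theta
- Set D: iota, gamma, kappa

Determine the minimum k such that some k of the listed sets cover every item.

3

A and B and D together: A ∪ B ∪ D = {iota, delta, alpha, gamma, kappa, theta, zeta, lambda, nu} — every item is covered.
Only B contains delta, so B is forced; the remaining 3 items need at least 2 more sets (each remaining set adds at most 2) — so at least 3 sets are needed, and 3 is optimal.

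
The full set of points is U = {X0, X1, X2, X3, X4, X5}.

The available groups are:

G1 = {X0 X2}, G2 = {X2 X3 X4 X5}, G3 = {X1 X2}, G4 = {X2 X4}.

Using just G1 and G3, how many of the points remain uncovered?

3

Union of G1, G3 = {X0, X1, X2}.
Not covered: X3, X4, X5 — 3 points.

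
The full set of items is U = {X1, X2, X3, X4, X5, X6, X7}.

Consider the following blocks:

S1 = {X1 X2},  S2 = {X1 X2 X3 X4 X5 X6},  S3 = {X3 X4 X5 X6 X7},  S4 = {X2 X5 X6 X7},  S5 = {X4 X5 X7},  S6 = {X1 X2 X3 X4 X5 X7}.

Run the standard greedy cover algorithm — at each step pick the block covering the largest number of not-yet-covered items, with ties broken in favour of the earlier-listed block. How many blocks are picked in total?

2

Greedy: pick S2 (covers 6 new) → pick S3 (covers 1 new). Total picks: 2.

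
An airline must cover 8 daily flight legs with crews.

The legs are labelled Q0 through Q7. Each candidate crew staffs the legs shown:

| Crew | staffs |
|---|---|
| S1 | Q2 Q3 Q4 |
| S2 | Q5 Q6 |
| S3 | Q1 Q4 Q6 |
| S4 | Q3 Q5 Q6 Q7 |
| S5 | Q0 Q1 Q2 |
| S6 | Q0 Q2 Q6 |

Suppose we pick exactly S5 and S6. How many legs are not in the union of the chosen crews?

Union of S5, S6 = {Q0, Q1, Q2, Q6}.
Not covered: Q3, Q4, Q5, Q7 — 4 legs.

4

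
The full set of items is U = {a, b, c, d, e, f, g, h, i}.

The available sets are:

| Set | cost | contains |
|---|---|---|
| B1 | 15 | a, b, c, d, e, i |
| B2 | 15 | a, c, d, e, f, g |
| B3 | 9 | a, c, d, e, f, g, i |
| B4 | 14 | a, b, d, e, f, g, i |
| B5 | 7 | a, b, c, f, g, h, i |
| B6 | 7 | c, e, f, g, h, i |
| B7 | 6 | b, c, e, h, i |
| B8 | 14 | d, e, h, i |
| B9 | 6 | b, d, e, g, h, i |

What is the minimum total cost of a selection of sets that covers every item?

B5, B9 together cover every item (B5 ∪ B9 = {a, b, c, d, e, f, g, h, i}); total cost 7 + 6 = 13.
No covering selection has total cost below 13.

13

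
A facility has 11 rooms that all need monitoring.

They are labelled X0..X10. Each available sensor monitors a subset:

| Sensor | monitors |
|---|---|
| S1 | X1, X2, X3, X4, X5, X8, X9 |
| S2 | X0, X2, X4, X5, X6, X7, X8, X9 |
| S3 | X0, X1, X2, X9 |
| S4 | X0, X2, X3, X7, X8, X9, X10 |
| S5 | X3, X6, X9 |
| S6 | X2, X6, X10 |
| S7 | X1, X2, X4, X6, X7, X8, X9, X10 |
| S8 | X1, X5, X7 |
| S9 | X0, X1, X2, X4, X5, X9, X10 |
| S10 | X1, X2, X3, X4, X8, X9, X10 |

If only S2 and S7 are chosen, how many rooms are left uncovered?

1

Union of S2, S7 = {X0, X1, X2, X4, X5, X6, X7, X8, X9, X10}.
Not covered: X3 — 1 room.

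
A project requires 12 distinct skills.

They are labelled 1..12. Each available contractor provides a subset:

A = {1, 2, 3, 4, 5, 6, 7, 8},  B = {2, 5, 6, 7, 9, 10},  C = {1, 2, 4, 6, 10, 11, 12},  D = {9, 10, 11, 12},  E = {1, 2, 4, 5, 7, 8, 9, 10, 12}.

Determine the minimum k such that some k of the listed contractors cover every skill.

2

Take {A, D}. Their union is {1, 2, 3, 4, 5, 6, 7, 8, 9, 10, 11, 12}, which is all 12 skills.
No single contractor has all 12 skills (the largest, E, has 9), so 2 is optimal.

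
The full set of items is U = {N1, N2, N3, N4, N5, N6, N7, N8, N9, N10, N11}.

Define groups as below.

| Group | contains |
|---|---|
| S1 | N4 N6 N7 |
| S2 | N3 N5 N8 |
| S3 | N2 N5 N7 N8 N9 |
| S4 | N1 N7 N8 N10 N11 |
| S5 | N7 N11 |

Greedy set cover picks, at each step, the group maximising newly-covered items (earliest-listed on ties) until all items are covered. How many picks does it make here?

Greedy: pick S3 (covers 5 new) → pick S4 (covers 3 new) → pick S1 (covers 2 new) → pick S2 (covers 1 new). Total picks: 4.

4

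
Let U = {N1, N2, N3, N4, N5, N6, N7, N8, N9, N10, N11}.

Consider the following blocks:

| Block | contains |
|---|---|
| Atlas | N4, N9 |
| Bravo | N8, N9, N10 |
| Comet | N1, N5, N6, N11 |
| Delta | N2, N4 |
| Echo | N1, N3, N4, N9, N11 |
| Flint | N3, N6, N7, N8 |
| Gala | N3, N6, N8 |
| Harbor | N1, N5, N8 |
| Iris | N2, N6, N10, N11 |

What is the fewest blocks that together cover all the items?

4

Atlas, Flint, Harbor, and Iris cover everything between them: the union {N1, N2, N3, N4, N5, N6, N7, N8, N9, N10, N11} is all of U.
No 3 of the 9 blocks cover everything (all 84 combinations miss at least one item), so 4 is optimal.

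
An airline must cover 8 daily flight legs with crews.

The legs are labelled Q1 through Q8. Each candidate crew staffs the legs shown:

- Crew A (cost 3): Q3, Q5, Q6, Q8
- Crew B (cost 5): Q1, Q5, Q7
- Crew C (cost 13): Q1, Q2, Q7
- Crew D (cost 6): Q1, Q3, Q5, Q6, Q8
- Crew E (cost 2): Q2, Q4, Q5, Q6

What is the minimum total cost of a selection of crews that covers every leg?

10

A, B, E together cover every leg (A ∪ B ∪ E = {Q1, Q2, Q3, Q4, Q5, Q6, Q7, Q8}); total cost 3 + 5 + 2 = 10.
No covering selection has total cost below 10.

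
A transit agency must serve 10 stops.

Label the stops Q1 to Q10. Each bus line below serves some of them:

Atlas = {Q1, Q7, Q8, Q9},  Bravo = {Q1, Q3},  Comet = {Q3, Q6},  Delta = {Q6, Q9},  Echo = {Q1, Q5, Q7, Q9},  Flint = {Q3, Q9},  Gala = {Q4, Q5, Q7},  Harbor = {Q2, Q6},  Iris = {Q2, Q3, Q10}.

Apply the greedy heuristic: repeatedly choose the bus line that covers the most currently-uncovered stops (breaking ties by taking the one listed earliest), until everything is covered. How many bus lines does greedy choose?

4

Greedy: pick Atlas (covers 4 new) → pick Iris (covers 3 new) → pick Gala (covers 2 new) → pick Comet (covers 1 new). Total picks: 4.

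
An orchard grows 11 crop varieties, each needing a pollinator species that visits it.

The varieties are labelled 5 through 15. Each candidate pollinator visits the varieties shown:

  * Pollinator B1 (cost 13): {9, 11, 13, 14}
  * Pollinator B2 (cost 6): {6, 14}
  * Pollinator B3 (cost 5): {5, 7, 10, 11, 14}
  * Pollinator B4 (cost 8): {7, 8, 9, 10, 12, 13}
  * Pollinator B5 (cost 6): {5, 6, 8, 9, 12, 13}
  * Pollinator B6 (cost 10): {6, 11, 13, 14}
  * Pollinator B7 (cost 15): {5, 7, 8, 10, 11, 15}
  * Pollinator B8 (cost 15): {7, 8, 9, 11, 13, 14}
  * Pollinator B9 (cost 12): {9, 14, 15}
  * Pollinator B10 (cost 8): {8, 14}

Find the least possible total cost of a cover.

B3, B5, B9 together cover every variety (B3 ∪ B5 ∪ B9 = {5, 6, 7, 8, 9, 10, 11, 12, 13, 14, 15}); total cost 5 + 6 + 12 = 23.
No covering selection has total cost below 23.

23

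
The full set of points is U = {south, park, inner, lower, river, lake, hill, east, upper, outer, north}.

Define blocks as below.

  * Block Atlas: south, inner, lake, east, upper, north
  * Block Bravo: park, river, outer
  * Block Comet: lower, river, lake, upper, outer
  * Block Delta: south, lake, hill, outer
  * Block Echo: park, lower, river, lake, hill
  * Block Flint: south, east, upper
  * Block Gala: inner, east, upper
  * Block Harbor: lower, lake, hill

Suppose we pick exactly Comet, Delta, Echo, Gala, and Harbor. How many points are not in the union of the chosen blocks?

Union of Comet, Delta, Echo, Gala, Harbor = {south, park, inner, lower, river, lake, hill, east, upper, outer}.
Not covered: north — 1 point.

1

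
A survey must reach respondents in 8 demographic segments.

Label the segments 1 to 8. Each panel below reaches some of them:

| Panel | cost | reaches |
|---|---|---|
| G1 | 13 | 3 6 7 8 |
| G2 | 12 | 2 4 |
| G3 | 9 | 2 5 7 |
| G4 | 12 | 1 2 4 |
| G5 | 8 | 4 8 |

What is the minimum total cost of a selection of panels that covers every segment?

34

G1, G3, G4 together cover every segment (G1 ∪ G3 ∪ G4 = {1, 2, 3, 4, 5, 6, 7, 8}); total cost 13 + 9 + 12 = 34.
The greedy pick G3, G5, G1, G4 costs 42; no covering selection beats 34.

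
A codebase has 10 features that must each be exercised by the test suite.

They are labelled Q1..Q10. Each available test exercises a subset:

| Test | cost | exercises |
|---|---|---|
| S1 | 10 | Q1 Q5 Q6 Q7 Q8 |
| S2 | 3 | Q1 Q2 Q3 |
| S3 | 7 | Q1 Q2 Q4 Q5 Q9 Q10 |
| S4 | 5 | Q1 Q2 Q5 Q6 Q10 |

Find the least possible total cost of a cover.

S1, S2, S3 together cover every feature (S1 ∪ S2 ∪ S3 = {Q1, Q2, Q3, Q4, Q5, Q6, Q7, Q8, Q9, Q10}); total cost 10 + 3 + 7 = 20.
The greedy pick S2, S4, S3, S1 costs 25; no covering selection beats 20.

20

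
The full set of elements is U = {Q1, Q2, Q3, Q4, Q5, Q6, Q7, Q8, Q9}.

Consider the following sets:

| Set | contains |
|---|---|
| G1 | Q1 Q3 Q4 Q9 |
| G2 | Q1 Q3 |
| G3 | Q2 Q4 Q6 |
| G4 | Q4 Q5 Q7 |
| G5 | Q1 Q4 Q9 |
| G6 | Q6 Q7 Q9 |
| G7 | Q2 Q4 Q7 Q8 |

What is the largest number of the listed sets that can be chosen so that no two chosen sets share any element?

G2, G6 are pairwise disjoint (G2={Q1,Q3}; G6={Q6,Q7,Q9}).
Every remaining set overlaps one of these, and no 3 of the listed sets are pairwise disjoint, so 2 is the maximum.

2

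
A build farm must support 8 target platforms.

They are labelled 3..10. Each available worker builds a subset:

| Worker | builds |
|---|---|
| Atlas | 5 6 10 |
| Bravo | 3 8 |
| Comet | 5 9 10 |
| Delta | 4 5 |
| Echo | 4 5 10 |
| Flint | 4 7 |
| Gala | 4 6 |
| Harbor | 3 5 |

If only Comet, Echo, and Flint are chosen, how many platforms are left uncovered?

Union of Comet, Echo, Flint = {4, 5, 7, 9, 10}.
Not covered: 3, 6, 8 — 3 platforms.

3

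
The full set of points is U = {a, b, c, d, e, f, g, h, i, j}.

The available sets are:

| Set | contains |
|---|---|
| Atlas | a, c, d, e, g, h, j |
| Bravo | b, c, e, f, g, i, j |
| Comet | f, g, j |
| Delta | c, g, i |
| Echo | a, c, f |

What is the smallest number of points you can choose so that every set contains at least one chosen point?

Take T = {c, f}. Each listed set contains at least one of these, so T is a hitting set of size 2.
No single point lies in every set, so at least 2 are needed and 2 is optimal.

2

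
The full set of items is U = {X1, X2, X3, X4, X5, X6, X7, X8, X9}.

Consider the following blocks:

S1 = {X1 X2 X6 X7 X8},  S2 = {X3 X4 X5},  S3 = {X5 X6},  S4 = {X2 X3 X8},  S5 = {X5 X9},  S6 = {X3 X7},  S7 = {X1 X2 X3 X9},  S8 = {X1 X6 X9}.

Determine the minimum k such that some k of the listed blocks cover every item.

Take {S1, S2, S5}. Their union is {X1, X2, X3, X4, X5, X6, X7, X8, X9}, which is all 9 items.
Only S2 contains X4, so S2 is forced; the remaining 6 items need at least 2 more blocks (each remaining block adds at most 5) — so at least 3 blocks are needed, and 3 is optimal.

3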